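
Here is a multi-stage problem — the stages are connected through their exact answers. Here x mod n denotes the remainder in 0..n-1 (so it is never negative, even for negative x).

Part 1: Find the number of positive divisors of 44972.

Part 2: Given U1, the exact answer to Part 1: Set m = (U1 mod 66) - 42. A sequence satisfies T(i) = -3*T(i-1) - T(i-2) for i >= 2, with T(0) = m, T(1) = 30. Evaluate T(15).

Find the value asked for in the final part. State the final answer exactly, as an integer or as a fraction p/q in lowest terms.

13520004

Part 1: 44972 = 2^2 * 11243; number of divisors = (2+1) * (1+1) = 6; answer 6
Part 2: U1 = 6; m = -36; T(2) = -3*(30) - 1*(-36) = -54; iterating: T(2)=-54, T(3)=132, T(4)=-342, T(5)=894, T(6)=-2340, T(7)=6126, T(8)=-16038, T(9)=41988, T(10)=-109926, T(11)=287790, T(12)=-753444, T(13)=1972542, T(14)=-5164182, T(15)=13520004; answer 13520004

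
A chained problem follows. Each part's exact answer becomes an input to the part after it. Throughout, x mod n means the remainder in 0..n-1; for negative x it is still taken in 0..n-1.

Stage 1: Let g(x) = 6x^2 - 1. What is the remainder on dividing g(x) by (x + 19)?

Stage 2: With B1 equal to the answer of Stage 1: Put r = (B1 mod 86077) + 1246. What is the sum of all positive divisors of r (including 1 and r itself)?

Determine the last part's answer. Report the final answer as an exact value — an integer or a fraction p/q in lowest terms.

4940

Stage 1: remainder = value at the root: 6*(-19)^2 - 1 = (2166) + (-1) = 2165; answer 2165
Stage 2: B1 = 2165; r = 3411; 3411 = 3^2 * 379; sigma = (1 + 3 + 9) * (1 + 379) = 13 * 380 = 4940; answer 4940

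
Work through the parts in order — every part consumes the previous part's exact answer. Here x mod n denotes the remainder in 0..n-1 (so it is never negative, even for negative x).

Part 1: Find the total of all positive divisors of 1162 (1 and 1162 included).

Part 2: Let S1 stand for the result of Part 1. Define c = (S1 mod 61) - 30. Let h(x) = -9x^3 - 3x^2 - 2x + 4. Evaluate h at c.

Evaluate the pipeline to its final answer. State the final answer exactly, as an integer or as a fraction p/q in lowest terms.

Part 1: 1162 = 2 * 7 * 83; sigma = (1 + 2) * (1 + 7) * (1 + 83) = 3 * 8 * 84 = 2016; answer 2016
Part 2: S1 = 2016; c = -27; -9*(-27)^3 - 3*(-27)^2 - 2*(-27)^1 + 4 = (177147) + (-2187) + (54) + (4) = 175018; answer 175018

175018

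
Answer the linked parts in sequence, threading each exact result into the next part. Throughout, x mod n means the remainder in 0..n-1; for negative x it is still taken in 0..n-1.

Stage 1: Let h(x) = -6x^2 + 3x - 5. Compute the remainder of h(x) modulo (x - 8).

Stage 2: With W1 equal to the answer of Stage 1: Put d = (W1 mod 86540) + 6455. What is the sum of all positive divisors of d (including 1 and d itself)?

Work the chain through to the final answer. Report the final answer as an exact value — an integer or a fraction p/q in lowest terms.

Stage 1: remainder = value at the root: -6*(8)^2 + 3*(8)^1 - 5 = (-384) + (24) + (-5) = -365; answer -365
Stage 2: W1 = -365; d = 92630; 92630 = 2 * 5 * 59 * 157; sigma = (1 + 2) * (1 + 5) * (1 + 59) * (1 + 157) = 3 * 6 * 60 * 158 = 170640; answer 170640

170640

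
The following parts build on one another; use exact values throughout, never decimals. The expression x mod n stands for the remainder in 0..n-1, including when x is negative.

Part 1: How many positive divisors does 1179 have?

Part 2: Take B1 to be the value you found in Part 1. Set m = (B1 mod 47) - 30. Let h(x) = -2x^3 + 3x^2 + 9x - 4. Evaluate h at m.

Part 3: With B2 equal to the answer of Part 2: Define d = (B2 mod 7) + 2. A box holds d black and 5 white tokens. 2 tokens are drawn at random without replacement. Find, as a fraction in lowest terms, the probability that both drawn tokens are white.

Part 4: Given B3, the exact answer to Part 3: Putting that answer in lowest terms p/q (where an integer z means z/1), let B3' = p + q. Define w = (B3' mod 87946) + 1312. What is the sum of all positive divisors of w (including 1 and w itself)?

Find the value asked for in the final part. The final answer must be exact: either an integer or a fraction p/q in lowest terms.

Part 1: 1179 = 3^2 * 131; number of divisors = (2+1) * (1+1) = 6; answer 6
Part 2: B1 = 6; m = -24; -2*(-24)^3 + 3*(-24)^2 + 9*(-24)^1 - 4 = (27648) + (1728) + (-216) + (-4) = 29156; answer 29156
Part 3: B2 = 29156; d = 3; total draws C(8,2) = 28; favorable C(5,2) = 10; P = 5/14; answer 5/14
Part 4: B3 = 5/14; threaded value p + q = 19; w = 1331; 1331 = 11^3; sigma = (1 + 11 + 121 + 1331) = 1464; answer 1464

1464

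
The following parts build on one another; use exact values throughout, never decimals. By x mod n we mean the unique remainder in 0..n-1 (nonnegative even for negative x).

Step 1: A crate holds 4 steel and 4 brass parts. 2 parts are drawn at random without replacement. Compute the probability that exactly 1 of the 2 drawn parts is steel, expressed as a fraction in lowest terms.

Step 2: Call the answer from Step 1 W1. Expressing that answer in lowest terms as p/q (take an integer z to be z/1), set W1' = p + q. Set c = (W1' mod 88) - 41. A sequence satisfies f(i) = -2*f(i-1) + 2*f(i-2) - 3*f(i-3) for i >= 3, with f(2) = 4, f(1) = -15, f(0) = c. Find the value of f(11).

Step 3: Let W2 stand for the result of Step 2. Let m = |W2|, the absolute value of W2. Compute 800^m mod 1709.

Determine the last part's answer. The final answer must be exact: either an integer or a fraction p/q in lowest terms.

Step 1: total draws C(8,2) = 28; favorable C(4,1)*C(4,1) = 16; P = 4/7; answer 4/7
Step 2: W1 = 4/7; threaded value p + q = 11; c = -30; f(3) = -2*(4) + 2*(-15) - 3*(-30) = 52; iterating: f(3)=52, f(4)=-51, f(5)=194, f(6)=-646, f(7)=1833, f(8)=-5540, f(9)=16684, f(10)=-49947, f(11)=149882; answer 149882
Step 3: W2 = 149882; m = 149882; squarings mod 1709: 800^1=800, 800^2=834, 800^4=1702, 800^8=49, 800^16=692, 800^32=344, 800^64=415, 800^128=1325, 800^256=482, 800^512=1609, 800^1024=1455, 800^2048=1283, 800^4096=322, 800^8192=1144, 800^16384=1351, 800^32768=1698, 800^65536=121, 800^131072=969; 800^149882 = 800^2 * 800^8 * 800^16 * 800^32 * 800^64 * 800^256 * 800^2048 * 800^16384 * 800^131072 = 102 (mod 1709); answer 102

102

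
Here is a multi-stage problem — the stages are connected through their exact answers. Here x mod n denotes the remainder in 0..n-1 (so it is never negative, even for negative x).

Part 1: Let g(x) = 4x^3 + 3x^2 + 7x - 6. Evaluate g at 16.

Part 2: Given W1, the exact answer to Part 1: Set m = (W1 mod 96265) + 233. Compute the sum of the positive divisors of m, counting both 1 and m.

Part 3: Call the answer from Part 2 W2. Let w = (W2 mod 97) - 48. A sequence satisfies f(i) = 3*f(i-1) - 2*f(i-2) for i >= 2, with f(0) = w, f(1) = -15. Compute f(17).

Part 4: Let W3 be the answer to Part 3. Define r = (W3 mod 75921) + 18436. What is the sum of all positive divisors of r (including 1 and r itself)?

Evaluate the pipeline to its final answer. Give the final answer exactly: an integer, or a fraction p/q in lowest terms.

Part 1: 4*(16)^3 + 3*(16)^2 + 7*(16)^1 - 6 = (16384) + (768) + (112) + (-6) = 17258; answer 17258
Part 2: W1 = 17258; m = 17491; 17491 is prime, so its only divisors are 1 and 17491; sigma = 1 + 17491 = 17492; answer 17492
Part 3: W2 = 17492; w = -16; f(2) = 3*(-15) - 2*(-16) = -13; iterating: f(2)=-13, f(3)=-9, f(4)=-1, f(5)=15, f(6)=47, f(7)=111, f(8)=239, f(9)=495, f(10)=1007, f(11)=2031, f(12)=4079, f(13)=8175, f(14)=16367, f(15)=32751, f(16)=65519, f(17)=131055; answer 131055
Part 4: W3 = 131055; r = 73570; 73570 = 2 * 5 * 7 * 1051; sigma = (1 + 2) * (1 + 5) * (1 + 7) * (1 + 1051) = 3 * 6 * 8 * 1052 = 151488; answer 151488

151488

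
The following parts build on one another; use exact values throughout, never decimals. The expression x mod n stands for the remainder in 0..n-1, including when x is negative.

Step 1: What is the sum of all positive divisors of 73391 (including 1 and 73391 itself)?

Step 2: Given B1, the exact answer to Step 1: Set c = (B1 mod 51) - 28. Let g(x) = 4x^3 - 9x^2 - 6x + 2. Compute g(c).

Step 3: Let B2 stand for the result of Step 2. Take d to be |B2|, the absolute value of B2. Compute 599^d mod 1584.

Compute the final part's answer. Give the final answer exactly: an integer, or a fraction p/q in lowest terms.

1057

Step 1: 73391 = 79 * 929; sigma = (1 + 79) * (1 + 929) = 80 * 930 = 74400; answer 74400
Step 2: B1 = 74400; c = 14; 4*(14)^3 - 9*(14)^2 - 6*(14)^1 + 2 = (10976) + (-1764) + (-84) + (2) = 9130; answer 9130
Step 3: B2 = 9130; d = 9130; squarings mod 1584: 599^1=599, 599^2=817, 599^4=625, 599^8=961, 599^16=49, 599^32=817, 599^64=625, 599^128=961, 599^256=49, 599^512=817, 599^1024=625, 599^2048=961, 599^4096=49, 599^8192=817; 599^9130 = 599^2 * 599^8 * 599^32 * 599^128 * 599^256 * 599^512 * 599^8192 = 1057 (mod 1584); answer 1057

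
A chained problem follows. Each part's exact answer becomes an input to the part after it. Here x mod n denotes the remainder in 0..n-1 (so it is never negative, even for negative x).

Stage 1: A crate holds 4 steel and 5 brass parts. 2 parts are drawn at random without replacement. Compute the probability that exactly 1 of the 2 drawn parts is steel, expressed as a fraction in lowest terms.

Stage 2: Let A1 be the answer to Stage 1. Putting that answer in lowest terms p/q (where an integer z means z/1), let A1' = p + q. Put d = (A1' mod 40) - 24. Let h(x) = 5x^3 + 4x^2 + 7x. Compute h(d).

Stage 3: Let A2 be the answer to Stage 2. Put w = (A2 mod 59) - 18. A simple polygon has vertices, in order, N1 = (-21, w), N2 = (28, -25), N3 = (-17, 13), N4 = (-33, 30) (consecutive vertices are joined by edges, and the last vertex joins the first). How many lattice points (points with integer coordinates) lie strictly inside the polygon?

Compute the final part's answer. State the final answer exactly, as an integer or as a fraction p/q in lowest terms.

Stage 1: total draws C(9,2) = 36; favorable C(4,1)*C(5,1) = 20; P = 5/9; answer 5/9
Stage 2: A1 = 5/9; threaded value p + q = 14; d = -10; 5*(-10)^3 + 4*(-10)^2 + 7*(-10)^1 = (-5000) + (400) + (-70) = -4670; answer -4670
Stage 3: A2 = -4670; w = 32; cross terms: (-21*-25 - 28*32)=-371, (28*13 - -17*-25)=-61, (-17*30 - -33*13)=-81, (-33*32 - -21*30)=-426; twice the area = |-939| = 939; area = 939/2; boundary points = 1 + 1 + 1 + 2 = 5; strictly interior points = area - boundary/2 + 1 = 468; answer 468

468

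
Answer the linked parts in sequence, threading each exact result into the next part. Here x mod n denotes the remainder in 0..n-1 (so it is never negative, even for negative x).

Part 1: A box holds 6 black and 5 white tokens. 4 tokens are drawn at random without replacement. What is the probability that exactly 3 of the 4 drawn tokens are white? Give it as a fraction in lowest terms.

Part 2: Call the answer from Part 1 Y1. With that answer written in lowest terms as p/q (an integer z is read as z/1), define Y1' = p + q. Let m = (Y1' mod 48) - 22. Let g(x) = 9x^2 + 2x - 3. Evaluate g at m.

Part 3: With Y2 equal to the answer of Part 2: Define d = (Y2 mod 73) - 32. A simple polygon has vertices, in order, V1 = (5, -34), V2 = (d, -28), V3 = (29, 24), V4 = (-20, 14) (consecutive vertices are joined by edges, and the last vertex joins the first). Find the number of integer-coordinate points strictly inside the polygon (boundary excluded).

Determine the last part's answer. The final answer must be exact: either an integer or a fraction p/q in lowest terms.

Part 1: total draws C(11,4) = 330; favorable C(5,3)*C(6,1) = 60; P = 2/11; answer 2/11
Part 2: Y1 = 2/11; threaded value p + q = 13; m = -9; 9*(-9)^2 + 2*(-9)^1 - 3 = (729) + (-18) + (-3) = 708; answer 708
Part 3: Y2 = 708; d = 19; cross terms: (5*-28 - 19*-34)=506, (19*24 - 29*-28)=1268, (29*14 - -20*24)=886, (-20*-34 - 5*14)=610; twice the area = |3270| = 3270; area = 1635; boundary points = 2 + 2 + 1 + 1 = 6; strictly interior points = area - boundary/2 + 1 = 1633; answer 1633

1633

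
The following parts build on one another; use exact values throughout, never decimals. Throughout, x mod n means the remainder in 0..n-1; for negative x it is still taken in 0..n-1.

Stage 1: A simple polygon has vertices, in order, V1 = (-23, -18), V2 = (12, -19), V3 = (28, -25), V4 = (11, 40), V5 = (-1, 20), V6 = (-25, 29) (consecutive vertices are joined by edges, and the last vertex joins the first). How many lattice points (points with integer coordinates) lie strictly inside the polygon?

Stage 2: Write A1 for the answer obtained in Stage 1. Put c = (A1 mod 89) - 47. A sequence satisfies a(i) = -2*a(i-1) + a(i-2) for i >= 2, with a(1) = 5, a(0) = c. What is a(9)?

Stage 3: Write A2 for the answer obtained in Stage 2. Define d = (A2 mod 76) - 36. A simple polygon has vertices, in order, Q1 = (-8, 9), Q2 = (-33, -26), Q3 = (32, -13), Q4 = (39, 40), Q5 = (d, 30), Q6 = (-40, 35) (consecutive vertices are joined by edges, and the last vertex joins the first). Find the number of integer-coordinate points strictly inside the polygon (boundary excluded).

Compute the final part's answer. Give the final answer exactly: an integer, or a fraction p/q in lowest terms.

2868

Stage 1: cross terms: (-23*-19 - 12*-18)=653, (12*-25 - 28*-19)=232, (28*40 - 11*-25)=1395, (11*20 - -1*40)=260, (-1*29 - -25*20)=471, (-25*-18 - -23*29)=1117; twice the area = |4128| = 4128; area = 2064; boundary points = 1 + 2 + 1 + 4 + 3 + 1 = 12; strictly interior points = area - boundary/2 + 1 = 2059; answer 2059
Stage 2: A1 = 2059; c = -35; a(2) = -2*(5) + 1*(-35) = -45; iterating: a(2)=-45, a(3)=95, a(4)=-235, a(5)=565, a(6)=-1365, a(7)=3295, a(8)=-7955, a(9)=19205; answer 19205
Stage 3: A2 = 19205; d = 17; cross terms: (-8*-26 - -33*9)=505, (-33*-13 - 32*-26)=1261, (32*40 - 39*-13)=1787, (39*30 - 17*40)=490, (17*35 - -40*30)=1795, (-40*9 - -8*35)=-80; twice the area = |5758| = 5758; area = 2879; boundary points = 5 + 13 + 1 + 2 + 1 + 2 = 24; strictly interior points = area - boundary/2 + 1 = 2868; answer 2868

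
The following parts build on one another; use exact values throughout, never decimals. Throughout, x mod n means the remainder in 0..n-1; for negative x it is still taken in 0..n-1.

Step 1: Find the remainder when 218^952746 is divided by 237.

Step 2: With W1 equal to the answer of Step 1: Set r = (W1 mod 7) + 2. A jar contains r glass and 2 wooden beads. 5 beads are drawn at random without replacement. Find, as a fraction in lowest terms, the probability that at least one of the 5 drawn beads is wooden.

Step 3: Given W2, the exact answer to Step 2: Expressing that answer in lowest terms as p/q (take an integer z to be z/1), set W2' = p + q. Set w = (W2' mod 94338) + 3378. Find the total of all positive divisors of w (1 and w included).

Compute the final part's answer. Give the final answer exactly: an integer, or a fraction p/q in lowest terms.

Step 1: squarings mod 237: 218^1=218, 218^2=124, 218^4=208, 218^8=130, 218^16=73, 218^32=115, 218^64=190, 218^128=76, 218^256=88, 218^512=160, 218^1024=4, 218^2048=16, 218^4096=19, 218^8192=124, 218^16384=208, 218^32768=130, 218^65536=73, 218^131072=115, 218^262144=190, 218^524288=76; 218^952746 = 218^2 * 218^8 * 218^32 * 218^128 * 218^256 * 218^2048 * 218^32768 * 218^131072 * 218^262144 * 218^524288 = 166 (mod 237); answer 166
Step 2: W1 = 166; r = 7; total draws C(9,5) = 126; complement C(7,5) = 21; favorable 126 - 21 = 105; P = 5/6; answer 5/6
Step 3: W2 = 5/6; threaded value p + q = 11; w = 3389; 3389 is prime, so its only divisors are 1 and 3389; sigma = 1 + 3389 = 3390; answer 3390

3390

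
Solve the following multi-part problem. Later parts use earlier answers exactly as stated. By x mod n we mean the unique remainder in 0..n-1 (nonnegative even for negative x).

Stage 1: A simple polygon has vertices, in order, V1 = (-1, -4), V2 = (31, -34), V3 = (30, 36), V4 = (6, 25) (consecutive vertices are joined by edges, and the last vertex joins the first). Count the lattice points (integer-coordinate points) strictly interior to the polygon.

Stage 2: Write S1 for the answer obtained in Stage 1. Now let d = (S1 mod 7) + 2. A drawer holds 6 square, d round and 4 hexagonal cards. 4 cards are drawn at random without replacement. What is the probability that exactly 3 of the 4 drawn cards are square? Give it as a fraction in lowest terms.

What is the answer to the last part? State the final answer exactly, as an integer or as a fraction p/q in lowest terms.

Stage 1: cross terms: (-1*-34 - 31*-4)=158, (31*36 - 30*-34)=2136, (30*25 - 6*36)=534, (6*-4 - -1*25)=1; twice the area = |2829| = 2829; area = 2829/2; boundary points = 2 + 1 + 1 + 1 = 5; strictly interior points = area - boundary/2 + 1 = 1413; answer 1413
Stage 2: S1 = 1413; d = 8; total draws C(18,4) = 3060; favorable C(6,3)*C(12,1) = 240; P = 4/51; answer 4/51

4/51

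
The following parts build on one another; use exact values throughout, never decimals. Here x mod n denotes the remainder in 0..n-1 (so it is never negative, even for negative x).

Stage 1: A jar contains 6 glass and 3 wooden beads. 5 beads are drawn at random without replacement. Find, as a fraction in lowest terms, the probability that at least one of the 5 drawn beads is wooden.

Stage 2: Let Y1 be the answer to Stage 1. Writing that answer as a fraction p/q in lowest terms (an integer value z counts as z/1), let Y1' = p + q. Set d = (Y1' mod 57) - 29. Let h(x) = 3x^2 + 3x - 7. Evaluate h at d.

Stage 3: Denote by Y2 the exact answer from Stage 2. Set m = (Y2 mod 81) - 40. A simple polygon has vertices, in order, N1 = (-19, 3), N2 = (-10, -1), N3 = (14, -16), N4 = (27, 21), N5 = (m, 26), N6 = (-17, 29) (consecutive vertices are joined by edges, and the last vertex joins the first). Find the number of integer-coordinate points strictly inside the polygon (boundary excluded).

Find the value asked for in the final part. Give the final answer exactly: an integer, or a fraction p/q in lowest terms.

1356

Stage 1: total draws C(9,5) = 126; complement C(6,5) = 6; favorable 126 - 6 = 120; P = 20/21; answer 20/21
Stage 2: Y1 = 20/21; threaded value p + q = 41; d = 12; 3*(12)^2 + 3*(12)^1 - 7 = (432) + (36) + (-7) = 461; answer 461
Stage 3: Y2 = 461; m = 16; cross terms: (-19*-1 - -10*3)=49, (-10*-16 - 14*-1)=174, (14*21 - 27*-16)=726, (27*26 - 16*21)=366, (16*29 - -17*26)=906, (-17*3 - -19*29)=500; twice the area = |2721| = 2721; area = 2721/2; boundary points = 1 + 3 + 1 + 1 + 3 + 2 = 11; strictly interior points = area - boundary/2 + 1 = 1356; answer 1356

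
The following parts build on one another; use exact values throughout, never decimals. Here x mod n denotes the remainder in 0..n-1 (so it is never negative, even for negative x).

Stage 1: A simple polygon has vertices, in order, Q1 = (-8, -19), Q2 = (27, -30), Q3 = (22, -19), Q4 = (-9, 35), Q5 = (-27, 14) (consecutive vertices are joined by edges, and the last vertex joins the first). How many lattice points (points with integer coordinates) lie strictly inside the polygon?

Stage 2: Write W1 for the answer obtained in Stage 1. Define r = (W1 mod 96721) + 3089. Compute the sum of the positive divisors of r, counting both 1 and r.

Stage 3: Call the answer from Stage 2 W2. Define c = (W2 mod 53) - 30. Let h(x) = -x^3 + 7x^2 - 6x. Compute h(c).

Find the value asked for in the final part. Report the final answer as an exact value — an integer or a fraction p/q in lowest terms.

200

Stage 1: cross terms: (-8*-30 - 27*-19)=753, (27*-19 - 22*-30)=147, (22*35 - -9*-19)=599, (-9*14 - -27*35)=819, (-27*-19 - -8*14)=625; twice the area = |2943| = 2943; area = 2943/2; boundary points = 1 + 1 + 1 + 3 + 1 = 7; strictly interior points = area - boundary/2 + 1 = 1469; answer 1469
Stage 2: W1 = 1469; r = 4558; 4558 = 2 * 43 * 53; sigma = (1 + 2) * (1 + 43) * (1 + 53) = 3 * 44 * 54 = 7128; answer 7128
Stage 3: W2 = 7128; c = -4; -1*(-4)^3 + 7*(-4)^2 - 6*(-4)^1 = (64) + (112) + (24) = 200; answer 200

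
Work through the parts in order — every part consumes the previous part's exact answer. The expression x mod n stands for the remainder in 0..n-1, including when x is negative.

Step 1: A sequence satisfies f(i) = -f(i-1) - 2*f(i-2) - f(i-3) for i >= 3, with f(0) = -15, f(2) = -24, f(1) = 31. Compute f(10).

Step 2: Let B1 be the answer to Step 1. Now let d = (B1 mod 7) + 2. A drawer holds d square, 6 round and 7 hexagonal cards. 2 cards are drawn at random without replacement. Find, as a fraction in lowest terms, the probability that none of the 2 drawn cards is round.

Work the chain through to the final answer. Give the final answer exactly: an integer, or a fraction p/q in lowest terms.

55/136

Step 1: f(3) = -1*(-24) - 2*(31) - 1*(-15) = -23; iterating: f(3)=-23, f(4)=40, f(5)=30, f(6)=-87, f(7)=-13, f(8)=157, f(9)=-44, f(10)=-257; answer -257
Step 2: B1 = -257; d = 4; total draws C(17,2) = 136; favorable C(11,2) = 55; P = 55/136; answer 55/136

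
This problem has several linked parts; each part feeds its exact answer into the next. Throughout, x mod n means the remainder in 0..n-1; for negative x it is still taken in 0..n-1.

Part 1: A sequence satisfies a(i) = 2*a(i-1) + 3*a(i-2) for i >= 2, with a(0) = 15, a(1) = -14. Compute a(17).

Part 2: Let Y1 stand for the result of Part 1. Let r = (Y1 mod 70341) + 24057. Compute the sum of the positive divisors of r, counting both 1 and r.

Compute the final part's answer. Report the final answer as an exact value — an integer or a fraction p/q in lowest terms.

Part 1: a(2) = 2*(-14) + 3*(15) = 17; iterating: a(2)=17, a(3)=-8, a(4)=35, a(5)=46, a(6)=197, a(7)=532, a(8)=1655, a(9)=4906, a(10)=14777, a(11)=44272, a(12)=132875, a(13)=398566, a(14)=1195757, a(15)=3587212, a(16)=10761695, a(17)=32285026; answer 32285026
Part 2: Y1 = 32285026; r = 92905; 92905 = 5 * 17 * 1093; sigma = (1 + 5) * (1 + 17) * (1 + 1093) = 6 * 18 * 1094 = 118152; answer 118152

118152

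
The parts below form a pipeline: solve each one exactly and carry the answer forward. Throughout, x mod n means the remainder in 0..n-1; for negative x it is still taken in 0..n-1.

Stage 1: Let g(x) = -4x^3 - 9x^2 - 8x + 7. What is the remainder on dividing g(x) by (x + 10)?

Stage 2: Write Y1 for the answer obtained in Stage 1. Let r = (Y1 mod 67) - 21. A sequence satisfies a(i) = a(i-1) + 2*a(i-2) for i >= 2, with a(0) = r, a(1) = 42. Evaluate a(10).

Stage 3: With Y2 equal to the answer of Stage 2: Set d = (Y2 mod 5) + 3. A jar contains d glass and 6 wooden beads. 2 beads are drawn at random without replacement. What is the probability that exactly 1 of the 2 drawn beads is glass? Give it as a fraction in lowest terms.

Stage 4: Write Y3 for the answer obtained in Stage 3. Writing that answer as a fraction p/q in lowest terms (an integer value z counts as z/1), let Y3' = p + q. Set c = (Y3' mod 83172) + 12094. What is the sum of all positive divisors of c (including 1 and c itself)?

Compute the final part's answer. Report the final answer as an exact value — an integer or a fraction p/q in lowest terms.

Stage 1: remainder = value at the root: -4*(-10)^3 - 9*(-10)^2 - 8*(-10)^1 + 7 = (4000) + (-900) + (80) + (7) = 3187; answer 3187
Stage 2: Y1 = 3187; r = 17; a(2) = 1*(42) + 2*(17) = 76; iterating: a(2)=76, a(3)=160, a(4)=312, a(5)=632, a(6)=1256, a(7)=2520, a(8)=5032, a(9)=10072, a(10)=20136; answer 20136
Stage 3: Y2 = 20136; d = 4; total draws C(10,2) = 45; favorable C(4,1)*C(6,1) = 24; P = 8/15; answer 8/15
Stage 4: Y3 = 8/15; threaded value p + q = 23; c = 12117; 12117 = 3 * 7 * 577; sigma = (1 + 3) * (1 + 7) * (1 + 577) = 4 * 8 * 578 = 18496; answer 18496

18496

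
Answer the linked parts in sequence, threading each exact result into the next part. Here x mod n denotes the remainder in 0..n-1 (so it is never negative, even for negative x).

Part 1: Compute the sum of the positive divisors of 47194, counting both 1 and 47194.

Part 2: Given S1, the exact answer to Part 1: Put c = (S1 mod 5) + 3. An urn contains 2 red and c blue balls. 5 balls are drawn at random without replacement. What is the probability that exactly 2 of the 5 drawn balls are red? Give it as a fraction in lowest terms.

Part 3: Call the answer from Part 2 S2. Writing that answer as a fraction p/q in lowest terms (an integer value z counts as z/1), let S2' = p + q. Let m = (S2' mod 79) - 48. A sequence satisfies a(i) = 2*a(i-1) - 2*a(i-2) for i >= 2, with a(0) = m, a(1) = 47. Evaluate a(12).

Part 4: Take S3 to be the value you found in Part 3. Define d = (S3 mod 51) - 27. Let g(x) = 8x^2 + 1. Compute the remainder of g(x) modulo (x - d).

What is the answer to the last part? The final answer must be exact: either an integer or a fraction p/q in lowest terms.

Part 1: 47194 = 2 * 7 * 3371; sigma = (1 + 2) * (1 + 7) * (1 + 3371) = 3 * 8 * 3372 = 80928; answer 80928
Part 2: S1 = 80928; c = 6; total draws C(8,5) = 56; favorable C(2,2)*C(6,3) = 20; P = 5/14; answer 5/14
Part 3: S2 = 5/14; threaded value p + q = 19; m = -29; a(2) = 2*(47) - 2*(-29) = 152; iterating: a(2)=152, a(3)=210, a(4)=116, a(5)=-188, a(6)=-608, a(7)=-840, a(8)=-464, a(9)=752, a(10)=2432, a(11)=3360, a(12)=1856; answer 1856
Part 4: S3 = 1856; d = -7; remainder = value at the root: 8*(-7)^2 + 1 = (392) + (1) = 393; answer 393

393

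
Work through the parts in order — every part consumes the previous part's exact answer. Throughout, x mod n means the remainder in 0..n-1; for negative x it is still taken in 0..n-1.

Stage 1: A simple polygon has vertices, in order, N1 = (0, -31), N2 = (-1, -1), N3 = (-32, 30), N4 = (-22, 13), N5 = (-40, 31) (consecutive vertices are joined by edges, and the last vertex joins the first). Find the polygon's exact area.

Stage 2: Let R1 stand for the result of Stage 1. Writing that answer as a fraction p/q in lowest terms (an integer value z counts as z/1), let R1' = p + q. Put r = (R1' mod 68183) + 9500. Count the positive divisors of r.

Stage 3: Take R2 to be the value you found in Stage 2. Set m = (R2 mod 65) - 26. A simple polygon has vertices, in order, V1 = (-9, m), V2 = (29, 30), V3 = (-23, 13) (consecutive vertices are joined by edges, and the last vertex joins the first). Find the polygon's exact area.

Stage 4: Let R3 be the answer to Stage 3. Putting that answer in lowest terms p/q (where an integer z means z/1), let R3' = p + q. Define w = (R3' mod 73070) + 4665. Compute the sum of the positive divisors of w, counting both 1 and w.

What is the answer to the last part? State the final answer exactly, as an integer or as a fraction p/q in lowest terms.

7680

Stage 1: cross terms: (0*-1 - -1*-31)=-31, (-1*30 - -32*-1)=-62, (-32*13 - -22*30)=244, (-22*31 - -40*13)=-162, (-40*-31 - 0*31)=1240; twice the area = |1229| = 1229; area = 1229/2; answer 1229/2
Stage 2: R1 = 1229/2; threaded value p + q = 1231; r = 10731; 10731 = 3 * 7^2 * 73; number of divisors = (1+1) * (2+1) * (1+1) = 12; answer 12
Stage 3: R2 = 12; m = -14; cross terms: (-9*30 - 29*-14)=136, (29*13 - -23*30)=1067, (-23*-14 - -9*13)=439; twice the area = |1642| = 1642; area = 821; answer 821
Stage 4: R3 = 821; threaded value p + q = 822; w = 5487; 5487 = 3 * 31 * 59; sigma = (1 + 3) * (1 + 31) * (1 + 59) = 4 * 32 * 60 = 7680; answer 7680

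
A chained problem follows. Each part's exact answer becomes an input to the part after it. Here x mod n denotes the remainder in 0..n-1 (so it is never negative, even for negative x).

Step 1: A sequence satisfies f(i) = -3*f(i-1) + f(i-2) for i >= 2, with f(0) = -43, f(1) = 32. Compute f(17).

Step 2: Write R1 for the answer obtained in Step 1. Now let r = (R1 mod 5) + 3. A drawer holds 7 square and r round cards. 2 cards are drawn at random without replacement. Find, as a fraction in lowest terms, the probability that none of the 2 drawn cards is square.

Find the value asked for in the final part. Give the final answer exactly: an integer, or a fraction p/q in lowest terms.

Step 1: f(2) = -3*(32) + 1*(-43) = -139; iterating: f(2)=-139, f(3)=449, f(4)=-1486, f(5)=4907, f(6)=-16207, f(7)=53528, f(8)=-176791, f(9)=583901, f(10)=-1928494, f(11)=6369383, f(12)=-21036643, f(13)=69479312, f(14)=-229474579, f(15)=757903049, f(16)=-2503183726, f(17)=8267454227; answer 8267454227
Step 2: R1 = 8267454227; r = 5; total draws C(12,2) = 66; favorable C(5,2) = 10; P = 5/33; answer 5/33

5/33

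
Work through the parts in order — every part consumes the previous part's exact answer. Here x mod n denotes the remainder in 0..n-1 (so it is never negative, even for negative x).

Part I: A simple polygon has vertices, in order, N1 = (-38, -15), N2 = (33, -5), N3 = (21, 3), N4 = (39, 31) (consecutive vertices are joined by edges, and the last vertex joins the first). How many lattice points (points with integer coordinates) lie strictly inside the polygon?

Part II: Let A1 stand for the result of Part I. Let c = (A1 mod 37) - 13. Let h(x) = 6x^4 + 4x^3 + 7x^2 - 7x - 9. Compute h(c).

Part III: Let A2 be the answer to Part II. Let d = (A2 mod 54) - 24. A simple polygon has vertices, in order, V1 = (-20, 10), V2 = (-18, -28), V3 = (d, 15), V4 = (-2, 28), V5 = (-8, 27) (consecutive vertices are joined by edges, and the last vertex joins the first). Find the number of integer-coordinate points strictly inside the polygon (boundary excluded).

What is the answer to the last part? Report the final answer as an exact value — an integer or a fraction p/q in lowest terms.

591

Part I: cross terms: (-38*-5 - 33*-15)=685, (33*3 - 21*-5)=204, (21*31 - 39*3)=534, (39*-15 - -38*31)=593; twice the area = |2016| = 2016; area = 1008; boundary points = 1 + 4 + 2 + 1 = 8; strictly interior points = area - boundary/2 + 1 = 1005; answer 1005
Part II: A1 = 1005; c = -7; 6*(-7)^4 + 4*(-7)^3 + 7*(-7)^2 - 7*(-7)^1 - 9 = (14406) + (-1372) + (343) + (49) + (-9) = 13417; answer 13417
Part III: A2 = 13417; d = 1; cross terms: (-20*-28 - -18*10)=740, (-18*15 - 1*-28)=-242, (1*28 - -2*15)=58, (-2*27 - -8*28)=170, (-8*10 - -20*27)=460; twice the area = |1186| = 1186; area = 593; boundary points = 2 + 1 + 1 + 1 + 1 = 6; strictly interior points = area - boundary/2 + 1 = 591; answer 591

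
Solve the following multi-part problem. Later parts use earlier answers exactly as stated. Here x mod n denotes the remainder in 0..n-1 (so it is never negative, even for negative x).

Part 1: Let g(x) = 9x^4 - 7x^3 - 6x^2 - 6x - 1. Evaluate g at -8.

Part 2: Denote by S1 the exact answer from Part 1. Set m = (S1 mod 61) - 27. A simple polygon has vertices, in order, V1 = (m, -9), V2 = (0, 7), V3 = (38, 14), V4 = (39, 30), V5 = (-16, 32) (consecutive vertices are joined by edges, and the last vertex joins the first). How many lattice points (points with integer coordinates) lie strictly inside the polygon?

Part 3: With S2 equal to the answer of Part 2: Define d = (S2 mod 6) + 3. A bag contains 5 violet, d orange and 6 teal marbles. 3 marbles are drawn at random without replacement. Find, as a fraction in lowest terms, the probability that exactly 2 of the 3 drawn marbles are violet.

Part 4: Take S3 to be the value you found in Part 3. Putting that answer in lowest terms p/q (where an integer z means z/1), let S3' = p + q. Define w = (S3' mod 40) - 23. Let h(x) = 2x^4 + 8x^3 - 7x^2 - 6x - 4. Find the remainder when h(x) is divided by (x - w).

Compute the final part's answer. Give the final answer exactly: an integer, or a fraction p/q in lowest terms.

-103

Part 1: 9*(-8)^4 - 7*(-8)^3 - 6*(-8)^2 - 6*(-8)^1 - 1 = (36864) + (3584) + (-384) + (48) + (-1) = 40111; answer 40111
Part 2: S1 = 40111; m = 7; cross terms: (7*7 - 0*-9)=49, (0*14 - 38*7)=-266, (38*30 - 39*14)=594, (39*32 - -16*30)=1728, (-16*-9 - 7*32)=-80; twice the area = |2025| = 2025; area = 2025/2; boundary points = 1 + 1 + 1 + 1 + 1 = 5; strictly interior points = area - boundary/2 + 1 = 1011; answer 1011
Part 3: S2 = 1011; d = 6; total draws C(17,3) = 680; favorable C(5,2)*C(12,1) = 120; P = 3/17; answer 3/17
Part 4: S3 = 3/17; threaded value p + q = 20; w = -3; remainder = value at the root: 2*(-3)^4 + 8*(-3)^3 - 7*(-3)^2 - 6*(-3)^1 - 4 = (162) + (-216) + (-63) + (18) + (-4) = -103; answer -103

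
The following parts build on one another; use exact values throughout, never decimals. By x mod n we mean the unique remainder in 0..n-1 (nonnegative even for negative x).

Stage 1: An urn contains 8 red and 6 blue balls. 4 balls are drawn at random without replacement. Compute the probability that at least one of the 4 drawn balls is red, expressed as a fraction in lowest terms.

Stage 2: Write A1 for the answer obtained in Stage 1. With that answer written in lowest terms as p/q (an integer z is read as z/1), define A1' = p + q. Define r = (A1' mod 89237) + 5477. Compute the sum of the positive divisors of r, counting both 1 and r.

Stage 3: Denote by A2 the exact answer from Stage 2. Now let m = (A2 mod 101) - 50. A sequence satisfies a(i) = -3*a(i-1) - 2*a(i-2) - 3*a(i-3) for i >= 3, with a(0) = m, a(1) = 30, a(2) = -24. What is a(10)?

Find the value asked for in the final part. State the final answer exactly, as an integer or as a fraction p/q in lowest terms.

Stage 1: total draws C(14,4) = 1001; complement C(6,4) = 15; favorable 1001 - 15 = 986; P = 986/1001; answer 986/1001
Stage 2: A1 = 986/1001; threaded value p + q = 1987; r = 7464; 7464 = 2^3 * 3 * 311; sigma = (1 + 2 + 4 + 8) * (1 + 3) * (1 + 311) = 15 * 4 * 312 = 18720; answer 18720
Stage 3: A2 = 18720; m = -15; a(3) = -3*(-24) - 2*(30) - 3*(-15) = 57; iterating: a(3)=57, a(4)=-213, a(5)=597, a(6)=-1536, a(7)=4053, a(8)=-10878, a(9)=29136, a(10)=-77811; answer -77811

-77811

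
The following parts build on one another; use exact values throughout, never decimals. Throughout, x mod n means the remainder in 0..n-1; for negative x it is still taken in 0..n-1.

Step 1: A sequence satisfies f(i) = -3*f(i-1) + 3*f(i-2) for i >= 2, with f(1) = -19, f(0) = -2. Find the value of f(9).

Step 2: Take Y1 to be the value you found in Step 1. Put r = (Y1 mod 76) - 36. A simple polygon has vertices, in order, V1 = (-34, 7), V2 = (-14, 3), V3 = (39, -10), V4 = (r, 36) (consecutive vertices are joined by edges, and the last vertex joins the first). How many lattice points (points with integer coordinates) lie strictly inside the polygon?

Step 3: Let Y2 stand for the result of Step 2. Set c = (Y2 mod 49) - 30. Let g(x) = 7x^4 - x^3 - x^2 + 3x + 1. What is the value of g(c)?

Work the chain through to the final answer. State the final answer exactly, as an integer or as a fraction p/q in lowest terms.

Step 1: f(2) = -3*(-19) + 3*(-2) = 51; iterating: f(2)=51, f(3)=-210, f(4)=783, f(5)=-2979, f(6)=11286, f(7)=-42795, f(8)=162243, f(9)=-615114; answer -615114
Step 2: Y1 = -615114; r = -6; cross terms: (-34*3 - -14*7)=-4, (-14*-10 - 39*3)=23, (39*36 - -6*-10)=1344, (-6*7 - -34*36)=1182; twice the area = |2545| = 2545; area = 2545/2; boundary points = 4 + 1 + 1 + 1 = 7; strictly interior points = area - boundary/2 + 1 = 1270; answer 1270
Step 3: Y2 = 1270; c = 15; 7*(15)^4 - 1*(15)^3 - 1*(15)^2 + 3*(15)^1 + 1 = (354375) + (-3375) + (-225) + (45) + (1) = 350821; answer 350821

350821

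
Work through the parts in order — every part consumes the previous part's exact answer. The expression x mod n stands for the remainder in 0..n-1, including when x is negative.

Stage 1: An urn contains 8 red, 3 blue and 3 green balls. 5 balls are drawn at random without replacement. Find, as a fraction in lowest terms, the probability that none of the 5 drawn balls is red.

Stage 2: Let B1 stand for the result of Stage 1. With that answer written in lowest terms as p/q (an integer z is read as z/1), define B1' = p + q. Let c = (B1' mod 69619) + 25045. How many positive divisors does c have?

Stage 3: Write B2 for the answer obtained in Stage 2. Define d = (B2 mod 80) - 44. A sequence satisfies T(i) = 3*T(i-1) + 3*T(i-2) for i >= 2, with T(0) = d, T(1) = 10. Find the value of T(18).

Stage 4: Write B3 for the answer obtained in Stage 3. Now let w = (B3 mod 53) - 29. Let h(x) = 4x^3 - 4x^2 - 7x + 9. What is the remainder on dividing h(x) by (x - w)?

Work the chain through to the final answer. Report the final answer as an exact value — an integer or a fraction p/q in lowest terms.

Stage 1: total draws C(14,5) = 2002; favorable C(6,5) = 6; P = 3/1001; answer 3/1001
Stage 2: B1 = 3/1001; threaded value p + q = 1004; c = 26049; 26049 = 3 * 19 * 457; number of divisors = (1+1) * (1+1) * (1+1) = 8; answer 8
Stage 3: B2 = 8; d = -36; T(2) = 3*(10) + 3*(-36) = -78; iterating: T(2)=-78, T(3)=-204, T(4)=-846, T(5)=-3150, T(6)=-11988, T(7)=-45414, T(8)=-172206, T(9)=-652860, T(10)=-2475198, T(11)=-9384174, T(12)=-35578116, T(13)=-134886870, T(14)=-511394958, T(15)=-1938845484, T(16)=-7350721326, T(17)=-27868700430, T(18)=-105658265268; answer -105658265268
Stage 4: B3 = -105658265268; w = -22; remainder = value at the root: 4*(-22)^3 - 4*(-22)^2 - 7*(-22)^1 + 9 = (-42592) + (-1936) + (154) + (9) = -44365; answer -44365

-44365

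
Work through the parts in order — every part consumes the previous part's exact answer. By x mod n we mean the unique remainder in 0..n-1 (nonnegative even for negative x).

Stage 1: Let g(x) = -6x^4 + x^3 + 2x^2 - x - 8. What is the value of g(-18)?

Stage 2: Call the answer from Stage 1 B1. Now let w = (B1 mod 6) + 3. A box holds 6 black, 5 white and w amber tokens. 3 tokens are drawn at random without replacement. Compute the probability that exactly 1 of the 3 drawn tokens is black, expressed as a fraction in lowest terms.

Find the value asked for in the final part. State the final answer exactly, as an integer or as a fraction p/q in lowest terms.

Stage 1: -6*(-18)^4 + 1*(-18)^3 + 2*(-18)^2 - 1*(-18)^1 - 8 = (-629856) + (-5832) + (648) + (18) + (-8) = -635030; answer -635030
Stage 2: B1 = -635030; w = 7; total draws C(18,3) = 816; favorable C(6,1)*C(12,2) = 396; P = 33/68; answer 33/68

33/68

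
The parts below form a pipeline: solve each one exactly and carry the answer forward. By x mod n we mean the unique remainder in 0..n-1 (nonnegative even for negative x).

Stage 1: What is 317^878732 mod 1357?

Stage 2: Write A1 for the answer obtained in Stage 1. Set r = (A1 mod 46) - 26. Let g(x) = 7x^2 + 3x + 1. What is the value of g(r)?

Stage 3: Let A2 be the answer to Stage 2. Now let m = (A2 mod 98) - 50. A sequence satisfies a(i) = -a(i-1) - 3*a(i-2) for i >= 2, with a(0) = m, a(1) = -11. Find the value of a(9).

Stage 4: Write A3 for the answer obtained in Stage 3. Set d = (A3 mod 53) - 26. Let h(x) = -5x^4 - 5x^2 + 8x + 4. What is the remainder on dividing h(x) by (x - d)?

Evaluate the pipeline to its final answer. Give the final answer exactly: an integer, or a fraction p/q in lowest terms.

-50576

Stage 1: squarings mod 1357: 317^1=317, 317^2=71, 317^4=970, 317^8=499, 317^16=670, 317^32=1090, 317^64=725, 317^128=466, 317^256=36, 317^512=1296, 317^1024=1007, 317^2048=370, 317^4096=1200, 317^8192=223, 317^16384=877, 317^32768=1067, 317^65536=1323, 317^131072=1156, 317^262144=1048, 317^524288=491; 317^878732 = 317^4 * 317^8 * 317^128 * 317^2048 * 317^8192 * 317^16384 * 317^65536 * 317^262144 * 317^524288 = 913 (mod 1357); answer 913
Stage 2: A1 = 913; r = 13; 7*(13)^2 + 3*(13)^1 + 1 = (1183) + (39) + (1) = 1223; answer 1223
Stage 3: A2 = 1223; m = -3; a(2) = -1*(-11) - 3*(-3) = 20; iterating: a(2)=20, a(3)=13, a(4)=-73, a(5)=34, a(6)=185, a(7)=-287, a(8)=-268, a(9)=1129; answer 1129
Stage 4: A3 = 1129; d = -10; remainder = value at the root: -5*(-10)^4 - 5*(-10)^2 + 8*(-10)^1 + 4 = (-50000) + (-500) + (-80) + (4) = -50576; answer -50576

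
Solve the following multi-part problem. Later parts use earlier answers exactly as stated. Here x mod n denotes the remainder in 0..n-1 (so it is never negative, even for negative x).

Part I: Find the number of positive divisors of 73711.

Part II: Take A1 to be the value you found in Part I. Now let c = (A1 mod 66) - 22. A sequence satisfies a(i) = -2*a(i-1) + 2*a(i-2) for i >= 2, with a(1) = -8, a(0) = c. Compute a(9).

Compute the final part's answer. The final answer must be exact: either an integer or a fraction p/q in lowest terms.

12672

Part I: 73711 = 11 * 6701; number of divisors = (1+1) * (1+1) = 4; answer 4
Part II: A1 = 4; c = -18; a(2) = -2*(-8) + 2*(-18) = -20; iterating: a(2)=-20, a(3)=24, a(4)=-88, a(5)=224, a(6)=-624, a(7)=1696, a(8)=-4640, a(9)=12672; answer 12672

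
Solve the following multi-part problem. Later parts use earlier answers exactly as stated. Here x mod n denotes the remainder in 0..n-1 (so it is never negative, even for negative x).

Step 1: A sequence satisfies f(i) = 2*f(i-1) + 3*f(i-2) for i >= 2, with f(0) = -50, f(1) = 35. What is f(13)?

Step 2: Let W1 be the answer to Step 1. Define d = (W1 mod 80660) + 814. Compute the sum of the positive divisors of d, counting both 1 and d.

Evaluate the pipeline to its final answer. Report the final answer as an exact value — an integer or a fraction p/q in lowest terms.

Step 1: f(2) = 2*(35) + 3*(-50) = -80; iterating: f(2)=-80, f(3)=-55, f(4)=-350, f(5)=-865, f(6)=-2780, f(7)=-8155, f(8)=-24650, f(9)=-73765, f(10)=-221480, f(11)=-664255, f(12)=-1992950, f(13)=-5978665; answer -5978665
Step 2: W1 = -5978665; d = 71649; 71649 = 3^2 * 19 * 419; sigma = (1 + 3 + 9) * (1 + 19) * (1 + 419) = 13 * 20 * 420 = 109200; answer 109200

109200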